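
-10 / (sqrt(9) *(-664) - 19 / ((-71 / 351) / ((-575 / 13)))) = 710 / 436407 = 0.00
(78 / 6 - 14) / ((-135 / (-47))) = -47 / 135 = -0.35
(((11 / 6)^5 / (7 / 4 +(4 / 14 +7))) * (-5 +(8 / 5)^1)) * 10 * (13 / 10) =-22649627 / 223560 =-101.31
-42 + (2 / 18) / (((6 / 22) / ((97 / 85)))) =-95323 / 2295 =-41.54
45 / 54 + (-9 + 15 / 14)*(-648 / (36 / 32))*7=191813 / 6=31968.83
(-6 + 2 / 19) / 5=-112 / 95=-1.18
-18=-18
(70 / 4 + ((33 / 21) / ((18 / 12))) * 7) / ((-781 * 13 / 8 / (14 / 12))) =-2086 / 91377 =-0.02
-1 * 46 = -46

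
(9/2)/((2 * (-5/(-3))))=1.35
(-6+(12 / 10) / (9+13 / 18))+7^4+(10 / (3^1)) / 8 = 25153171 / 10500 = 2395.54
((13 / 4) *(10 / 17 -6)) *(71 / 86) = -14.52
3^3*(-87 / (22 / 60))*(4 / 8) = -35235 / 11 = -3203.18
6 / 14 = 3 / 7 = 0.43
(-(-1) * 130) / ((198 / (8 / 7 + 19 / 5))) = 2249 / 693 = 3.25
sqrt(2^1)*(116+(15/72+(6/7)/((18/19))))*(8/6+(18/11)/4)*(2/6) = 2262625*sqrt(2)/33264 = 96.20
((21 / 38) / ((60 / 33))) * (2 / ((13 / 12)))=693 / 1235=0.56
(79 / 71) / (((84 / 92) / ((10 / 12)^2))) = 45425 / 53676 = 0.85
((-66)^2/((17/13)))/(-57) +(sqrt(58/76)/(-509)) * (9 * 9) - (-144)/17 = -16140/323 - 81 * sqrt(1102)/19342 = -50.11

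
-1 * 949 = -949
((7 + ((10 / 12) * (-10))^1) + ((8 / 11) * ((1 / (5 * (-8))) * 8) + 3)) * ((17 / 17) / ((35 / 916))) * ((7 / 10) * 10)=229916 / 825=278.69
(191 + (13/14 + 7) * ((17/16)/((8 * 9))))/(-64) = -2.99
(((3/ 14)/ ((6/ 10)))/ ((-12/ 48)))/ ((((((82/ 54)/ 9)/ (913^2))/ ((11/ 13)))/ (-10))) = 222812993700/ 3731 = 59719376.49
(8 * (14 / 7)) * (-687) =-10992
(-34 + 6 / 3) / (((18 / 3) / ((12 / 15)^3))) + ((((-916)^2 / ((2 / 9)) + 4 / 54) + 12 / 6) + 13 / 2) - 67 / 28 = 356808890077 / 94500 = 3775755.45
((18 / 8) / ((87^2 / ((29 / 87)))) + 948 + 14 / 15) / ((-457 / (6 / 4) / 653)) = -31267717193 / 15373480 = -2033.87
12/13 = 0.92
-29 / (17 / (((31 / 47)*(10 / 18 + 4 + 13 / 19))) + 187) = -805504 / 5330741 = -0.15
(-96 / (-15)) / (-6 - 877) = -32 / 4415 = -0.01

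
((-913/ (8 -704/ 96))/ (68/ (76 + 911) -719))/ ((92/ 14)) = 18923751/ 65281820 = 0.29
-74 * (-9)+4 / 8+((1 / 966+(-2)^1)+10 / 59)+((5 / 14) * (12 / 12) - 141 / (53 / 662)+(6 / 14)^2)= -23173794125 / 21144774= -1095.96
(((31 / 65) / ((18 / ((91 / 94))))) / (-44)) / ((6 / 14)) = -1519 / 1116720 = -0.00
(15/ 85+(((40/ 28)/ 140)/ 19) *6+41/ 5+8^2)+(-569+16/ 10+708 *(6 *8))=2650150408/ 79135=33488.98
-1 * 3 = -3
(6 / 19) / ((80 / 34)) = 51 / 380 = 0.13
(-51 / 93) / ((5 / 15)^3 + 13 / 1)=-459 / 10912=-0.04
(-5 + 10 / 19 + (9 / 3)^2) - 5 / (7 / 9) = -253 / 133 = -1.90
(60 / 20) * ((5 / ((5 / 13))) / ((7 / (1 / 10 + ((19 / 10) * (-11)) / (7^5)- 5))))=-27.31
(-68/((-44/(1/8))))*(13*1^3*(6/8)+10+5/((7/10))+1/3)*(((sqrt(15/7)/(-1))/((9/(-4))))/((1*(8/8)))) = 38879*sqrt(105)/116424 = 3.42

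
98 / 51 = 1.92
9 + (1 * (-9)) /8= 63 /8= 7.88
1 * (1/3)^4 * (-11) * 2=-22/81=-0.27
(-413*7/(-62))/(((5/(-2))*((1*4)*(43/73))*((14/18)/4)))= -271341/6665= -40.71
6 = 6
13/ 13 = 1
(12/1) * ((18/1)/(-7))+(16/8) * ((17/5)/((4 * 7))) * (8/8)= -2143/70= -30.61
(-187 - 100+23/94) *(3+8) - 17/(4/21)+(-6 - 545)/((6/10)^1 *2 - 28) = -40596893/12596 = -3223.00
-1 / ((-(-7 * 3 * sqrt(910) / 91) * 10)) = -0.01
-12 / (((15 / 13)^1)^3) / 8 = -2197 / 2250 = -0.98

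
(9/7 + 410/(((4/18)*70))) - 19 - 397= -5437/14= -388.36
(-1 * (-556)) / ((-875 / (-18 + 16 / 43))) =421448 / 37625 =11.20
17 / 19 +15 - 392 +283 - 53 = -2776 / 19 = -146.11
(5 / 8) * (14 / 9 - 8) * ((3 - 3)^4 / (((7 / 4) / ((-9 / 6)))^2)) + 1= 1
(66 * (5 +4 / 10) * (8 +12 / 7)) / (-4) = -30294 / 35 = -865.54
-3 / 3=-1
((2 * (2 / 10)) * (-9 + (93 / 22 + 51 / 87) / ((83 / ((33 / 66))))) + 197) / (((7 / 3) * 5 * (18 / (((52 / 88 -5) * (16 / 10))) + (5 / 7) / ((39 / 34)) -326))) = -7002140067 / 138507941825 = -0.05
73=73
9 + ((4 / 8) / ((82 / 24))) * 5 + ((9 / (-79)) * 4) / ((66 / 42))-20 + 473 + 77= 19219769 / 35629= 539.44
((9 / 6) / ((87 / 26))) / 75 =0.01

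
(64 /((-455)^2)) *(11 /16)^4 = 14641 /211993600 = 0.00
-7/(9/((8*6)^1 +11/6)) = -2093/54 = -38.76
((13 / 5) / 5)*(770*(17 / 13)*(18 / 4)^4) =8588349 / 40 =214708.72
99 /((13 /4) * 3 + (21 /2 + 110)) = 396 /521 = 0.76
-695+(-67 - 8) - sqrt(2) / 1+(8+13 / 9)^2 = -55145 / 81 - sqrt(2) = -682.22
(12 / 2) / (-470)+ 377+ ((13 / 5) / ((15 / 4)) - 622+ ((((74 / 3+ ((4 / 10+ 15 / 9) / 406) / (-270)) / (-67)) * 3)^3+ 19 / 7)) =-565487461628672159510739223 / 2327564218843925901000000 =-242.95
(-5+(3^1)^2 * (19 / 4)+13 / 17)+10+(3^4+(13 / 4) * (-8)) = 7039 / 68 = 103.51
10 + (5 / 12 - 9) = 17 / 12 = 1.42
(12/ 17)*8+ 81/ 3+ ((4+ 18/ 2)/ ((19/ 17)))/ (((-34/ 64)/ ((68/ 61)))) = 162349/ 19703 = 8.24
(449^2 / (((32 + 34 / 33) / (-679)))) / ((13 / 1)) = -4517273607 / 14170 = -318791.36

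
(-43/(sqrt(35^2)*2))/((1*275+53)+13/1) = -43/23870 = -0.00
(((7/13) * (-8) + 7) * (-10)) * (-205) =71750/13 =5519.23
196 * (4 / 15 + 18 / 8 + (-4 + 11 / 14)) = -2051 / 15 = -136.73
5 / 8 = 0.62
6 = 6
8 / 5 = 1.60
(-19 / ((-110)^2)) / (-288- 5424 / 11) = 19 / 9451200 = 0.00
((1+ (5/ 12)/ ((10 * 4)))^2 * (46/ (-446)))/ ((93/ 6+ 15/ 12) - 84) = 0.00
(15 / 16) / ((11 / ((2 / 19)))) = 15 / 1672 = 0.01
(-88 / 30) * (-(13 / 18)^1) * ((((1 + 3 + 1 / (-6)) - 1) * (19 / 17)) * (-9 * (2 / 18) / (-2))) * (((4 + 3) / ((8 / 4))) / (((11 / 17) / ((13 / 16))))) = 14.74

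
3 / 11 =0.27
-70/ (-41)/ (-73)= -70/ 2993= -0.02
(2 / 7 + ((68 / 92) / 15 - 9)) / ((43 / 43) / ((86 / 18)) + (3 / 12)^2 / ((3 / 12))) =-3599272 / 190785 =-18.87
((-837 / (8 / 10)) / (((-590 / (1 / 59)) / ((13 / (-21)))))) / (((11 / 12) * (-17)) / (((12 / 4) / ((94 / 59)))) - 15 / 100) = 0.00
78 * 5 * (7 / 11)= 248.18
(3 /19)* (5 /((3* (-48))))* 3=-5 /304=-0.02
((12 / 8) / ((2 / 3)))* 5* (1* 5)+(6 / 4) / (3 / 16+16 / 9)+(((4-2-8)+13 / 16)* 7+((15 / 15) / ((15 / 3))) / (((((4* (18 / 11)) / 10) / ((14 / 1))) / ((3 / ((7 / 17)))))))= 704567 / 13584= 51.87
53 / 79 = 0.67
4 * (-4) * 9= -144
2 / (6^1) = 1 / 3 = 0.33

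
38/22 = 19/11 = 1.73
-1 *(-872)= 872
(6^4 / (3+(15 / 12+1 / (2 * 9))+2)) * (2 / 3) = 31104 / 227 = 137.02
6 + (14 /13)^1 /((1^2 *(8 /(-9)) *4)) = 1185 /208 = 5.70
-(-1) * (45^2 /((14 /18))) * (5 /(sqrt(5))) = 18225 * sqrt(5) /7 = 5821.76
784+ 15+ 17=816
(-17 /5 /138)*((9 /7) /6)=-17 /3220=-0.01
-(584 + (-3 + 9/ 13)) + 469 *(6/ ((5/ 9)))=291428/ 65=4483.51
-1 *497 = -497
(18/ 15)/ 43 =6/ 215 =0.03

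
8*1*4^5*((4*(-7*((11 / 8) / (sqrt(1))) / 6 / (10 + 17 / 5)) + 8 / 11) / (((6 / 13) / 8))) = 233971712 / 6633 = 35273.89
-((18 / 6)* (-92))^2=-76176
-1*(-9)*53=477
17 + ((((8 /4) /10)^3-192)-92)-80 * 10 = -133374 /125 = -1066.99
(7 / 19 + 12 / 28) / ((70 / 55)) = 583 / 931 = 0.63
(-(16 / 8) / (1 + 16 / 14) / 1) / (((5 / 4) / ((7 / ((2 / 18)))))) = -1176 / 25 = -47.04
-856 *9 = -7704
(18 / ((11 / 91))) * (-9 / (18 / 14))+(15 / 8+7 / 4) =-91409 / 88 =-1038.74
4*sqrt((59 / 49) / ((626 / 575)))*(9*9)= 810*sqrt(849482) / 2191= 340.74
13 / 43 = 0.30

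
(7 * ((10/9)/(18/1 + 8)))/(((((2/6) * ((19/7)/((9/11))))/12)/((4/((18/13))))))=1960/209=9.38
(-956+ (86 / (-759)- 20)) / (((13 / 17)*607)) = -968830 / 460713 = -2.10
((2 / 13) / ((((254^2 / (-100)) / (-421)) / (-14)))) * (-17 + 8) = 2652300 / 209677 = 12.65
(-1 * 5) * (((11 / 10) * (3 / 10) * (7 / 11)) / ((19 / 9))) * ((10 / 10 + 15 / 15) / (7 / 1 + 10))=-189 / 3230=-0.06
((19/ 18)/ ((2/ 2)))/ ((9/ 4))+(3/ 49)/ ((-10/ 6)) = 8581/ 19845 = 0.43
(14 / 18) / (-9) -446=-36133 / 81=-446.09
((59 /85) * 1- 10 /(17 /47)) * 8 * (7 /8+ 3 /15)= -98513 /425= -231.80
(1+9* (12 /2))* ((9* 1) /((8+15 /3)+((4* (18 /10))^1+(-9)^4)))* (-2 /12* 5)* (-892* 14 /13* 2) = 25756500 /213889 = 120.42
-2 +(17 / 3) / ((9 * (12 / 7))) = -529 / 324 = -1.63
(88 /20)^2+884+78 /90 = 904.23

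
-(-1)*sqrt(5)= sqrt(5)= 2.24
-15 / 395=-0.04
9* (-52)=-468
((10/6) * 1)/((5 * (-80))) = -1/240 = -0.00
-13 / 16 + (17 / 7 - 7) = -603 / 112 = -5.38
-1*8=-8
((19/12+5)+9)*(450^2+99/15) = 63114557/20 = 3155727.85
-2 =-2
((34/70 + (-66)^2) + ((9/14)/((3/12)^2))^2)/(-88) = -1093259/21560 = -50.71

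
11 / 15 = 0.73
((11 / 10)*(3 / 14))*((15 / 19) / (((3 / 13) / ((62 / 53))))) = 0.94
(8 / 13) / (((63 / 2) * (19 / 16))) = 256 / 15561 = 0.02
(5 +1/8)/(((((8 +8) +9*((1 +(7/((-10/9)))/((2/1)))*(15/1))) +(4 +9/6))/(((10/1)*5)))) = -41/43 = -0.95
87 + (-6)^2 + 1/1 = 124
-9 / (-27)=1 / 3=0.33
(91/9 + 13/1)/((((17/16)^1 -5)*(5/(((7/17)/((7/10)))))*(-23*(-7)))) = -6656/1551879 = -0.00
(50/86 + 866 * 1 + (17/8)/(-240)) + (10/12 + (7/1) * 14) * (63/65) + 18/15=1034174881/1073280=963.56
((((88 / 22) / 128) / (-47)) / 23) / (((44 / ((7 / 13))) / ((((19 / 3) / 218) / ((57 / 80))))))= -35 / 2426334768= -0.00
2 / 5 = 0.40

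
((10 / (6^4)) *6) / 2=0.02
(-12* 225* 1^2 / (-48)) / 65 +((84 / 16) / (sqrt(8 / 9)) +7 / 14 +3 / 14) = 575 / 364 +63* sqrt(2) / 16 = 7.15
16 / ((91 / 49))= 112 / 13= 8.62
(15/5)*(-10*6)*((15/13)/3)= -900/13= -69.23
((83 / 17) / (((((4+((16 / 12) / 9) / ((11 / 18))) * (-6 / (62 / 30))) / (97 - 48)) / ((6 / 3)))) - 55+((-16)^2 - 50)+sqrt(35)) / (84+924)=sqrt(35) / 1008+571979 / 5140800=0.12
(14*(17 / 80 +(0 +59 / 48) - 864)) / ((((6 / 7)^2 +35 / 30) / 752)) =-13349090776 / 2795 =-4776061.10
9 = 9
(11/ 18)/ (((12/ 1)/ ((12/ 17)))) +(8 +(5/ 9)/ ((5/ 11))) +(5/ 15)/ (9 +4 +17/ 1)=7091/ 765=9.27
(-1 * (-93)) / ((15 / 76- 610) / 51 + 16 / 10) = -1802340 / 200717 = -8.98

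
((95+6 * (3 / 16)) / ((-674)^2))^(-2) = 13207467787264 / 591361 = 22334018.96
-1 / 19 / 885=-1 / 16815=-0.00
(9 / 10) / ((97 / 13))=117 / 970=0.12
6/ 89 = 0.07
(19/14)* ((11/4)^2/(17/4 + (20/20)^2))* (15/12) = 11495/4704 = 2.44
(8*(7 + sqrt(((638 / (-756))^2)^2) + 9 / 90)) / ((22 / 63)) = 5581187 / 31185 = 178.97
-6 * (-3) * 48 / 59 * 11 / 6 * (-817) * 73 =-94471344 / 59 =-1601209.22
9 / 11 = 0.82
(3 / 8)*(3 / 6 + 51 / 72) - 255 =-16291 / 64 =-254.55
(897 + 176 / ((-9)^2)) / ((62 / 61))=4442813 / 5022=884.67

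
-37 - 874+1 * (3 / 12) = -3643 / 4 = -910.75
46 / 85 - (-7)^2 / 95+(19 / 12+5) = 128077 / 19380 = 6.61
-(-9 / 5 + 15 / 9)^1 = 2 / 15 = 0.13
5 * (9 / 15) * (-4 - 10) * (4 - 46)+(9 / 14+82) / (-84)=2073307 / 1176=1763.02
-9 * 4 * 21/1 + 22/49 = -37022/49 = -755.55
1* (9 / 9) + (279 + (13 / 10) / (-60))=279.98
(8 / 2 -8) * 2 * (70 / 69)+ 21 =889 / 69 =12.88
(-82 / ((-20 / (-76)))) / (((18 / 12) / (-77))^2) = -36949528 / 45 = -821100.62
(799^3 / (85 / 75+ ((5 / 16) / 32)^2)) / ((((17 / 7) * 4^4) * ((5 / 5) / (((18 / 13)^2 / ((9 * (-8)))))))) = -2073935024640 / 107600441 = -19274.41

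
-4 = -4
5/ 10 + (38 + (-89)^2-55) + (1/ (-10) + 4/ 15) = 23714/ 3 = 7904.67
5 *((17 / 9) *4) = 340 / 9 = 37.78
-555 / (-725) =111 / 145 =0.77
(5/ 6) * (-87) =-145/ 2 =-72.50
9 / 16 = 0.56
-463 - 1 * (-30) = -433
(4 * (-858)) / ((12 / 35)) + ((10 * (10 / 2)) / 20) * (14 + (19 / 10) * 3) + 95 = -9865.75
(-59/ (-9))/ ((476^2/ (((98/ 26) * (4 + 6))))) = 295/ 270504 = 0.00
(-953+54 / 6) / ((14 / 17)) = -8024 / 7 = -1146.29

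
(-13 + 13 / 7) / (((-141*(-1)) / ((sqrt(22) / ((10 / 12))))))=-156*sqrt(22) / 1645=-0.44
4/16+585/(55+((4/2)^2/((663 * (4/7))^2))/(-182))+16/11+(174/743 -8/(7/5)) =3947643742055491/575390403908012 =6.86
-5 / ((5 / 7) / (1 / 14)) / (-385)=1 / 770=0.00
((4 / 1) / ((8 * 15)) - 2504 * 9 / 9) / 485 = -75119 / 14550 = -5.16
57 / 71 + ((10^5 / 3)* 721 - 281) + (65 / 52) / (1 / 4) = 5119041383 / 213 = 24033058.14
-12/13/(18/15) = -10/13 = -0.77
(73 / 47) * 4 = 292 / 47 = 6.21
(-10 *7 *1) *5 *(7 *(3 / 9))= -2450 / 3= -816.67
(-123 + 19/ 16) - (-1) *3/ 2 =-1925/ 16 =-120.31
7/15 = 0.47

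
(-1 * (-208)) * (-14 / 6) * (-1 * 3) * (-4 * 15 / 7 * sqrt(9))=-37440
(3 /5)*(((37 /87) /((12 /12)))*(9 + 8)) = 4.34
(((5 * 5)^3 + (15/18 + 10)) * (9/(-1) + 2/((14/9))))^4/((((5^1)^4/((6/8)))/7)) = 2439497664945312866163/1372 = 1778059522554892759.59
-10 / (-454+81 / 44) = 88 / 3979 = 0.02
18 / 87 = 6 / 29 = 0.21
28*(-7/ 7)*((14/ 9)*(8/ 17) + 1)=-7420/ 153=-48.50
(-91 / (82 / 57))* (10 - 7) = -15561 / 82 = -189.77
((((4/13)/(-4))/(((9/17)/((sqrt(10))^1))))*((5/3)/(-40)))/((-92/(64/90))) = -17*sqrt(10)/363285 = -0.00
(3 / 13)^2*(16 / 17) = 144 / 2873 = 0.05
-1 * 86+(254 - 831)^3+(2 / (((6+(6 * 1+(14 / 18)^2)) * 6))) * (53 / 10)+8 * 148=-1961330124919 / 10210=-192098934.86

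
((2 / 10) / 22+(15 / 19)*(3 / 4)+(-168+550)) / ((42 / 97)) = 51709827 / 58520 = 883.63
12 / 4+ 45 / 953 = 2904 / 953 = 3.05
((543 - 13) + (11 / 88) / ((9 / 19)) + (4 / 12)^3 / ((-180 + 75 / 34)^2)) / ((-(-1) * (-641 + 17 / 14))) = -29297897486711 / 35349147135900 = -0.83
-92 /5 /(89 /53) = -4876 /445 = -10.96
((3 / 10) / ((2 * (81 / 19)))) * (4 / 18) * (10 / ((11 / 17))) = 323 / 2673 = 0.12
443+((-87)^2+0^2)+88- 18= 8082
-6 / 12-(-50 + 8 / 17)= 1667 / 34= 49.03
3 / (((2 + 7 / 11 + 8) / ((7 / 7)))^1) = 11 / 39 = 0.28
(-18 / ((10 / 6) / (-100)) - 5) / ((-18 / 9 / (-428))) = 230050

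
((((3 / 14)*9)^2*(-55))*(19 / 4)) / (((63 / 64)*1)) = -338580 / 343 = -987.11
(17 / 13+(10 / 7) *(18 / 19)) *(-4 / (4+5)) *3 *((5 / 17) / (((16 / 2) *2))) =-23005 / 352716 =-0.07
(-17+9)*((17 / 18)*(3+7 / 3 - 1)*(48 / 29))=-14144 / 261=-54.19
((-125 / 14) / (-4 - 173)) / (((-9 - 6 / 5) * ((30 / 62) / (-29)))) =112375 / 379134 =0.30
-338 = -338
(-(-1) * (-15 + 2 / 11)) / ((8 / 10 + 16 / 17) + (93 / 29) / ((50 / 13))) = -4017950 / 698203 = -5.75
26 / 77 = 0.34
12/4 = 3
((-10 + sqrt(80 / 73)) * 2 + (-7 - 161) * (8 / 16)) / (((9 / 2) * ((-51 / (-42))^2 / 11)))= -448448 / 2601 + 34496 * sqrt(365) / 189873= -168.94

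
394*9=3546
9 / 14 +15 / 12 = 53 / 28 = 1.89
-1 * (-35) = 35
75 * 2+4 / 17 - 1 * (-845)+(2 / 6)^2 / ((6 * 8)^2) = 350832401 / 352512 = 995.24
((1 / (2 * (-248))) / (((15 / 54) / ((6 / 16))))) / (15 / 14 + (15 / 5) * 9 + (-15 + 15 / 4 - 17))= 189 / 12400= 0.02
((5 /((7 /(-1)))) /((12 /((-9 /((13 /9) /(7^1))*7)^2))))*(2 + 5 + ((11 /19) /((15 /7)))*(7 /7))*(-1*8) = 1036194768 /3211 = 322701.58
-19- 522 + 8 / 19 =-10271 / 19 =-540.58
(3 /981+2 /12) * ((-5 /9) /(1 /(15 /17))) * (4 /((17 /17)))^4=-118400 /5559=-21.30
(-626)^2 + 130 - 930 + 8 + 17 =391101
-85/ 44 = -1.93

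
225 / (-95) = -45 / 19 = -2.37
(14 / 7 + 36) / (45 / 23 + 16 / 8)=874 / 91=9.60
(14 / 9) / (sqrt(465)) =14 * sqrt(465) / 4185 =0.07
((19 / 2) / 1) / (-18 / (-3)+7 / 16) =1.48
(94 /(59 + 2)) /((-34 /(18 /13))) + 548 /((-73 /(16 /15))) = -119127778 /14761695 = -8.07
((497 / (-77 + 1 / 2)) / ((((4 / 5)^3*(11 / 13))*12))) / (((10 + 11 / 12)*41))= -807625 / 289260576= -0.00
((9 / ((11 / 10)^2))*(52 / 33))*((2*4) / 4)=23.44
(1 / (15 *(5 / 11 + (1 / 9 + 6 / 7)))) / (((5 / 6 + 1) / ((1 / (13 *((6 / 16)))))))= 168 / 32045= 0.01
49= 49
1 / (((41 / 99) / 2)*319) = 18 / 1189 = 0.02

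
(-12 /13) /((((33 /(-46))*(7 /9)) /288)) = 476928 /1001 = 476.45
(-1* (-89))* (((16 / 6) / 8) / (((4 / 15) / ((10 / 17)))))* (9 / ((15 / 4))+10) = 13795 / 17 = 811.47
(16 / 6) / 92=2 / 69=0.03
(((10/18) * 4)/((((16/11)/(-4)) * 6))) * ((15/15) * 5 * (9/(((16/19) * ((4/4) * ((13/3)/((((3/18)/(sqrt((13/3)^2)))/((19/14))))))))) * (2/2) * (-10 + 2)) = 1925/676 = 2.85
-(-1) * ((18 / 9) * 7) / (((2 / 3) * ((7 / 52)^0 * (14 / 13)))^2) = 1521 / 56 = 27.16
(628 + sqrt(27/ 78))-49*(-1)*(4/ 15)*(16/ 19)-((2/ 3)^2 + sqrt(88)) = -2*sqrt(22) + 3*sqrt(26)/ 26 + 545968/ 855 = 629.77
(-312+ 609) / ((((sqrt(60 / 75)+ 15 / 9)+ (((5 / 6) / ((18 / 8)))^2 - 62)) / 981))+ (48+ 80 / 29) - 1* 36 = -4223773525973 / 875132971 - 28152555534* sqrt(5) / 875132971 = -4898.37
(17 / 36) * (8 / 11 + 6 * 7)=3995 / 198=20.18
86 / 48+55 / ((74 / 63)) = 43171 / 888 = 48.62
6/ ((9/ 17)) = 34/ 3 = 11.33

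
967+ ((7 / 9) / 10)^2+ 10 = 7913749 / 8100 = 977.01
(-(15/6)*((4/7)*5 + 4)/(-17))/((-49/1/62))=-7440/5831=-1.28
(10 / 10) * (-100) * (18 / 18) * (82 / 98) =-4100 / 49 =-83.67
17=17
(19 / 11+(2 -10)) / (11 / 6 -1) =-7.53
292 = 292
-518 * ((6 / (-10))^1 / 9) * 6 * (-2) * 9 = -18648 / 5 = -3729.60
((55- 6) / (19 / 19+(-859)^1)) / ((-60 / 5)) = 0.00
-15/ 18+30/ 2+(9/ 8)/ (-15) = 14.09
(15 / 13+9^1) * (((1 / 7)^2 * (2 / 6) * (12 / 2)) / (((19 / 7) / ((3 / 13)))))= 0.04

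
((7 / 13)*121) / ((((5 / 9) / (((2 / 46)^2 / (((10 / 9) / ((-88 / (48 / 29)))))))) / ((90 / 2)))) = -65656899 / 137540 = -477.37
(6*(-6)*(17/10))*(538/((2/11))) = -905454/5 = -181090.80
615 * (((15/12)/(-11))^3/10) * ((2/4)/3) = -5125/340736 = -0.02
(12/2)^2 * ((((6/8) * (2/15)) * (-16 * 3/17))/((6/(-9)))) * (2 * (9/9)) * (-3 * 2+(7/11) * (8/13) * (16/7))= -378432/2431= -155.67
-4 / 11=-0.36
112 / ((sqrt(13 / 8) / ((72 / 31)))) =16128 * sqrt(26) / 403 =204.06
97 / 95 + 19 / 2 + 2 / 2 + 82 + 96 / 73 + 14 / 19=1325597 / 13870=95.57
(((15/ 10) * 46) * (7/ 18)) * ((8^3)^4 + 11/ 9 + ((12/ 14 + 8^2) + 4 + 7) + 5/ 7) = 99574521903187/ 54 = 1843972627836.80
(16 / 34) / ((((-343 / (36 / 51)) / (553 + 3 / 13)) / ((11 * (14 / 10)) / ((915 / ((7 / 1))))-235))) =247309520384 / 1965192775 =125.84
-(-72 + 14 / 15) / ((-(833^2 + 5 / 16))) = -17056 / 166533435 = -0.00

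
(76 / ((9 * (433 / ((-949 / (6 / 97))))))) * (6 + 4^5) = -3602954420 / 11691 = -308181.89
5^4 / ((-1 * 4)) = -625 / 4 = -156.25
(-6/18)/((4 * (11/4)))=-1/33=-0.03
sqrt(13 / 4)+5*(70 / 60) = 7.64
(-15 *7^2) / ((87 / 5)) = -1225 / 29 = -42.24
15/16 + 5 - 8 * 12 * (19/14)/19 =-103/112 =-0.92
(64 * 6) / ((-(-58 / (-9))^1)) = -1728 / 29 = -59.59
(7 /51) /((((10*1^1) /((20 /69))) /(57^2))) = 5054 /391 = 12.93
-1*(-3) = 3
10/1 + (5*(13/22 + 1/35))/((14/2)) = 11257/1078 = 10.44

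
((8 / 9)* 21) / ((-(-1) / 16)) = 896 / 3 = 298.67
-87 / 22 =-3.95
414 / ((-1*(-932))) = 207 / 466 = 0.44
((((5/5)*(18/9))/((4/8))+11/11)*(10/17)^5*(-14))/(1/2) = -14000000/1419857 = -9.86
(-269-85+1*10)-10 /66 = -11357 /33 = -344.15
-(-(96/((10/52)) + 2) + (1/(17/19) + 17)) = 41062/85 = 483.08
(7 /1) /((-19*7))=-1 /19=-0.05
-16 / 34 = -8 / 17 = -0.47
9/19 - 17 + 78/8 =-515/76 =-6.78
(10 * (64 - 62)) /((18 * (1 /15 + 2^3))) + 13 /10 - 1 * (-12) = 48779 /3630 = 13.44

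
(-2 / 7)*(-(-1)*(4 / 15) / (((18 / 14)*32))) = -1 / 540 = -0.00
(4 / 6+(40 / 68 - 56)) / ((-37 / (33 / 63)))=30712 / 39627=0.78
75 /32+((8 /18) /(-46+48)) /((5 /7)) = 3823 /1440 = 2.65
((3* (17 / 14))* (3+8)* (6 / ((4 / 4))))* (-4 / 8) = -1683 / 14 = -120.21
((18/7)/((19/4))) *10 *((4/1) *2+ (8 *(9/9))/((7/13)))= 115200/931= 123.74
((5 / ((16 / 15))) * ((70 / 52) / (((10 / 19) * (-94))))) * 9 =-89775 / 78208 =-1.15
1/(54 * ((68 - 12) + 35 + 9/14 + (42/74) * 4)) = 259/1313469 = 0.00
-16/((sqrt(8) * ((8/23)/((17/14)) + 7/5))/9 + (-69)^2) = -2620319187600/779708718597817 + 206260320 * sqrt(2)/779708718597817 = -0.00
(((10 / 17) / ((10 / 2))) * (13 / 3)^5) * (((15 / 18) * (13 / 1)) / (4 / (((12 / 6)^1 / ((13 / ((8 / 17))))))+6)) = 19307236 / 607257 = 31.79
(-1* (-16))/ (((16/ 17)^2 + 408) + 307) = 4624/ 206891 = 0.02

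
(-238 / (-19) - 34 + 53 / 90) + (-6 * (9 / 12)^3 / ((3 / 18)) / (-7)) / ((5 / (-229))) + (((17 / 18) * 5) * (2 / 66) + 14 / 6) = -74437585 / 632016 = -117.78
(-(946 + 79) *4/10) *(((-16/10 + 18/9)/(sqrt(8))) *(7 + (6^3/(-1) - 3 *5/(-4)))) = 33661 *sqrt(2)/4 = 11900.96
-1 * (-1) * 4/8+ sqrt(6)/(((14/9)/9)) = 1/2+ 81 * sqrt(6)/14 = 14.67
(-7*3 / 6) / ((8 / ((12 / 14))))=-0.38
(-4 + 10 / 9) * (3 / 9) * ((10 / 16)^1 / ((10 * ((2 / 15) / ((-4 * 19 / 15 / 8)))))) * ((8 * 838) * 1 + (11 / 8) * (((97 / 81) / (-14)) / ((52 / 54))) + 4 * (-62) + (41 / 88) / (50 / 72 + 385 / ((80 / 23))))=189056574925091 / 102436088832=1845.61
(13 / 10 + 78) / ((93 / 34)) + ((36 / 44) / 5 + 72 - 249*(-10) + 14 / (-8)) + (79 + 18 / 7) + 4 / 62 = 382546489 / 143220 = 2671.04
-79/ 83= -0.95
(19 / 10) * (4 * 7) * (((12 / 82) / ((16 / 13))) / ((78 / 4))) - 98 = -40047 / 410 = -97.68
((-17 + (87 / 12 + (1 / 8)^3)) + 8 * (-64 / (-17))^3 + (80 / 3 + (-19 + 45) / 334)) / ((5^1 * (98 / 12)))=111872867297 / 10291988224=10.87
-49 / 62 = -0.79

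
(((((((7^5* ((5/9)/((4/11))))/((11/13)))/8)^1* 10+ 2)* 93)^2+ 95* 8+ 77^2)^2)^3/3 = 1239029735494537785319866000000000000000000000000000000000000000000000000000000.00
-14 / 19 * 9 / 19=-126 / 361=-0.35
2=2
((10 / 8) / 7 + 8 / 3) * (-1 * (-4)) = 239 / 21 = 11.38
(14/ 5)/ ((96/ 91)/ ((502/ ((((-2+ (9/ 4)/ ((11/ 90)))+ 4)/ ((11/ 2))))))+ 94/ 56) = 154770616/ 93214445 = 1.66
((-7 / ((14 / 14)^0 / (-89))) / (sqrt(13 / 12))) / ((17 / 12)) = 422.51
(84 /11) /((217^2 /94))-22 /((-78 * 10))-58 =-1672558253 /28858830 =-57.96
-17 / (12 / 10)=-85 / 6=-14.17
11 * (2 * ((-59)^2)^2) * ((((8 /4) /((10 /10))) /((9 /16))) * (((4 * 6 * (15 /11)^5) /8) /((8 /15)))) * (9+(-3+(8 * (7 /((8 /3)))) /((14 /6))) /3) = 368064840375000 /1331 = 276532562265.21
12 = 12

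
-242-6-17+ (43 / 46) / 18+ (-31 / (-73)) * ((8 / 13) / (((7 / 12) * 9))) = -1457047619 / 5500404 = -264.90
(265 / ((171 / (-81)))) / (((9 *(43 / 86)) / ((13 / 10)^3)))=-116441 / 1900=-61.28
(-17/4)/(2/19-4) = 1.09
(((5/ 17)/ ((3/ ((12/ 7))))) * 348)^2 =48441600/ 14161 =3420.78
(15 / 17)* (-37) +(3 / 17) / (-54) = -9991 / 306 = -32.65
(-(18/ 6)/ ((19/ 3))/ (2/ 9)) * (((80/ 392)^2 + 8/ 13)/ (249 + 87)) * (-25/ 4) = 3460725/ 132842528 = 0.03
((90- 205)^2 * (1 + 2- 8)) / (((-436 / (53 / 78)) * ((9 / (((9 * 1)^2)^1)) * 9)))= 3504625 / 34008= 103.05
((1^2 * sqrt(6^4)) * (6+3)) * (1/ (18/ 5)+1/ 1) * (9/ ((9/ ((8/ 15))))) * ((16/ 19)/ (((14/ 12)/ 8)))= 847872/ 665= 1275.00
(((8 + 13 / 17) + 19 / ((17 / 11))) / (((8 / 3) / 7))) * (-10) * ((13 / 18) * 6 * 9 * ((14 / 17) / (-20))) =1026207 / 1156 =887.72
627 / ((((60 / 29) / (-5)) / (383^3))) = -340518417107 / 4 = -85129604276.75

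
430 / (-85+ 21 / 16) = -6880 / 1339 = -5.14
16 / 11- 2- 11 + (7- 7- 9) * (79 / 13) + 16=-7184 / 143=-50.24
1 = 1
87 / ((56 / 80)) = 870 / 7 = 124.29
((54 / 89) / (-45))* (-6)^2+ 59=26039 / 445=58.51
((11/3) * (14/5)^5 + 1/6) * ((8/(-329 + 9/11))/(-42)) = 130187783/355359375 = 0.37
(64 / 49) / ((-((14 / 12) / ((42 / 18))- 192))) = 128 / 18767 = 0.01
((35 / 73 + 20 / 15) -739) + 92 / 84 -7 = -379720 / 511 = -743.09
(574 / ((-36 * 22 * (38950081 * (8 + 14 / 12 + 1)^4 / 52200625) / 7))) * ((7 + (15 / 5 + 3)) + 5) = -67956444045000 / 5932262913094331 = -0.01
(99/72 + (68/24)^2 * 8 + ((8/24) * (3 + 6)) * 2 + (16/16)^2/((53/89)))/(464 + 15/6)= 279623/1780164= 0.16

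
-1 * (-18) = 18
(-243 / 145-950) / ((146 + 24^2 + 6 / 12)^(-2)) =-57626566765 / 116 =-496780747.97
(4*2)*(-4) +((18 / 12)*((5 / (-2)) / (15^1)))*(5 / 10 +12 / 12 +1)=-261 / 8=-32.62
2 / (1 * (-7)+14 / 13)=-26 / 77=-0.34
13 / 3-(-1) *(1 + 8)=40 / 3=13.33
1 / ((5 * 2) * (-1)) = -1 / 10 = -0.10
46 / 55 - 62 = -3364 / 55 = -61.16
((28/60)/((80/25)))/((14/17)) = 17/96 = 0.18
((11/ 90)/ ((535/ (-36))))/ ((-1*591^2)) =22/ 934326675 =0.00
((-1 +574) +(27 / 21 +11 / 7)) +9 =4094 / 7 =584.86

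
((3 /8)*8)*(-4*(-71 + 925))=-10248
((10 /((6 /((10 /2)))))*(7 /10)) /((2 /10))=175 /6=29.17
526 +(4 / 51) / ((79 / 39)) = 706470 / 1343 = 526.04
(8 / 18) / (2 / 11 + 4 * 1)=22 / 207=0.11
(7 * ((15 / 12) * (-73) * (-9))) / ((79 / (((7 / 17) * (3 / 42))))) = 22995 / 10744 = 2.14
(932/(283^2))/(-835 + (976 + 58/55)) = 51260/625735357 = 0.00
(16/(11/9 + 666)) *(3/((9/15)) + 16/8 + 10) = 2448/6005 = 0.41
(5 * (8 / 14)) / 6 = 10 / 21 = 0.48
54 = 54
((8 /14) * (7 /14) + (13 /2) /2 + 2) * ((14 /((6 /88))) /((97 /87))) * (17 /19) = 1681130 /1843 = 912.17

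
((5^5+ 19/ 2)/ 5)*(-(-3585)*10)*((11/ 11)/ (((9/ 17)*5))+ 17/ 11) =1426373032/ 33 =43223425.21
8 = 8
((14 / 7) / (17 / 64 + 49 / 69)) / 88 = 1104 / 47399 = 0.02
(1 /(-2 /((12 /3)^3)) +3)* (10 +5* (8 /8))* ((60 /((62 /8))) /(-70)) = 10440 /217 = 48.11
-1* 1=-1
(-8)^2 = 64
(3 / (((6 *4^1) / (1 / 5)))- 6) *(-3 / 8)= 717 / 320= 2.24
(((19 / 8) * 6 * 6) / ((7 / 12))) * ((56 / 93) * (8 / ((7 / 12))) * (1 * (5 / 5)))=262656 / 217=1210.40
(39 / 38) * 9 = 351 / 38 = 9.24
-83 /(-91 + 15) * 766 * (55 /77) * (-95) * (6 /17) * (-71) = 169276425 /119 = 1422490.97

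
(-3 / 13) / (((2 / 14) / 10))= -210 / 13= -16.15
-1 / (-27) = 1 / 27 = 0.04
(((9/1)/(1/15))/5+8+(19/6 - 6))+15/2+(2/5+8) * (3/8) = 2569/60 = 42.82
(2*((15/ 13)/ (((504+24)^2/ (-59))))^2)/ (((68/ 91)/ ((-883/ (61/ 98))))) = -26357174725/ 116416701333504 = -0.00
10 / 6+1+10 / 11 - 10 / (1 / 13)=-4172 / 33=-126.42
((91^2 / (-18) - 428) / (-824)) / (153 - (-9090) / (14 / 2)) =111895 / 150707952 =0.00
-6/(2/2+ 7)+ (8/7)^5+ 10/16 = 245337/134456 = 1.82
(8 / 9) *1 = 8 / 9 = 0.89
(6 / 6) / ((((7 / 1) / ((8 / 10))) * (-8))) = -1 / 70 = -0.01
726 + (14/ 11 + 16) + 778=16734/ 11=1521.27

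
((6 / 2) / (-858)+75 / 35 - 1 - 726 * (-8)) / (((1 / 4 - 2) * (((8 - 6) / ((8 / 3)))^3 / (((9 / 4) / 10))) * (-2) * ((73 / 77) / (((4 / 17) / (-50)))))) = -186078352 / 42349125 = -4.39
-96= -96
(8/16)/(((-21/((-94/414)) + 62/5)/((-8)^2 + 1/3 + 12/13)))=598075/1922622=0.31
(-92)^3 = -778688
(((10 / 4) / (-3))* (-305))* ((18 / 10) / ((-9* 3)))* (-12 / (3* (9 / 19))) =11590 / 81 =143.09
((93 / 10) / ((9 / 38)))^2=1541.87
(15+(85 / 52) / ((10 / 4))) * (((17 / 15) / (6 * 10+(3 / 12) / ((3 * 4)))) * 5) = 55352 / 37453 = 1.48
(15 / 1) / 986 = 15 / 986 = 0.02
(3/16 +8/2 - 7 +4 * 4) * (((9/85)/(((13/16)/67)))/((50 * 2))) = 127233/110500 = 1.15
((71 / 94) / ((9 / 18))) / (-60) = -0.03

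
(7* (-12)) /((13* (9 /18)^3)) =-672 /13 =-51.69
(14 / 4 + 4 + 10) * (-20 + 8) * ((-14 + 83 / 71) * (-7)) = -1339170 / 71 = -18861.55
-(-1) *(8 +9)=17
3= 3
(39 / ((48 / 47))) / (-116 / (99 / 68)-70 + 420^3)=60489 / 117355154912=0.00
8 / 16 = 1 / 2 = 0.50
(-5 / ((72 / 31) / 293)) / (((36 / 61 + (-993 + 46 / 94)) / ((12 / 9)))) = 130204805 / 153567144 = 0.85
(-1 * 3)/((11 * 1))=-3/11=-0.27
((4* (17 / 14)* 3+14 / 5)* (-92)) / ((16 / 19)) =-66424 / 35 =-1897.83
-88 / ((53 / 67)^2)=-140.63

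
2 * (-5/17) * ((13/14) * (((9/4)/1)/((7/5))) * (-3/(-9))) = -975/3332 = -0.29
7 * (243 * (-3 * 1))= -5103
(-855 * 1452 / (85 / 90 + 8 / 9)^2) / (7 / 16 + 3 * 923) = -5909760 / 44311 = -133.37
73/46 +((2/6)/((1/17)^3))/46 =2566/69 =37.19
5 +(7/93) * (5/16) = 7475/1488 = 5.02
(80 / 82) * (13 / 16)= 65 / 82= 0.79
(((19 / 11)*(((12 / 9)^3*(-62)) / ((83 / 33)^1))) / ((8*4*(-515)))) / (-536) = -0.00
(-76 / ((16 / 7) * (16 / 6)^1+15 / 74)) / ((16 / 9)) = -132867 / 19574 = -6.79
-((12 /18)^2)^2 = -16 /81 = -0.20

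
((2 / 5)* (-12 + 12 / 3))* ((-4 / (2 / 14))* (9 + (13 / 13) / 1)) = 896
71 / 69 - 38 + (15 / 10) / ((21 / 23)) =-34127 / 966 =-35.33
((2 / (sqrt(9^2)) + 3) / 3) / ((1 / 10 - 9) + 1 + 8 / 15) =-290 / 1989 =-0.15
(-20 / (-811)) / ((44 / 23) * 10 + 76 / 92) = 460 / 372249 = 0.00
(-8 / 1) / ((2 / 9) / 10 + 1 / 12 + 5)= -1440 / 919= -1.57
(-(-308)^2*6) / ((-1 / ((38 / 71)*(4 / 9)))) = 28838656 / 213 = 135392.75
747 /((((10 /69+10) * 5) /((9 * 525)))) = 1391661 /20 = 69583.05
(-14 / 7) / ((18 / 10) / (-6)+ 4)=-20 / 37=-0.54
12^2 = 144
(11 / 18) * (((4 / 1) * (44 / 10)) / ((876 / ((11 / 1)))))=1331 / 9855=0.14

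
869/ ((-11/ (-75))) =5925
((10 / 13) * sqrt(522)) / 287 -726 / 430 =-363 / 215 + 30 * sqrt(58) / 3731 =-1.63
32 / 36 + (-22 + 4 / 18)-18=-350 / 9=-38.89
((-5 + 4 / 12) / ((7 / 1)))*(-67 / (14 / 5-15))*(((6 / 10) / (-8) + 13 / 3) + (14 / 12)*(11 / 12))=-64253 / 3294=-19.51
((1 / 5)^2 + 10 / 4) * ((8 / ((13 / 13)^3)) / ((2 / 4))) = 1016 / 25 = 40.64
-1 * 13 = -13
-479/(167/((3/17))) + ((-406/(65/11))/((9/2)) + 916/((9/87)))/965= 13869382847/1602686475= 8.65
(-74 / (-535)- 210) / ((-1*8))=28069 / 1070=26.23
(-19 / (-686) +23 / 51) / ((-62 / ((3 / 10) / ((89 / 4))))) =-16747 / 160877290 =-0.00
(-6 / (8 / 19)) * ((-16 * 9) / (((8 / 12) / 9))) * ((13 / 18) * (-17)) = -340119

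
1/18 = 0.06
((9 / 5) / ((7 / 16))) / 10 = 72 / 175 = 0.41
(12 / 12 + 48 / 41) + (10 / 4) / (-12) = 1931 / 984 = 1.96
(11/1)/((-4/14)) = -77/2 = -38.50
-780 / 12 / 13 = -5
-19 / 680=-0.03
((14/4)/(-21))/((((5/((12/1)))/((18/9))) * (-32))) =1/40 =0.02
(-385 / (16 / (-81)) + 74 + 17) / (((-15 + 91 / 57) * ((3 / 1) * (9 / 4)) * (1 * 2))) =-620179 / 55008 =-11.27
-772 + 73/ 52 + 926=8081/ 52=155.40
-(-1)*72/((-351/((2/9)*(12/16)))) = -4/117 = -0.03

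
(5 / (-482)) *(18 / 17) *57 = -2565 / 4097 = -0.63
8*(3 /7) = 24 /7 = 3.43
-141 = -141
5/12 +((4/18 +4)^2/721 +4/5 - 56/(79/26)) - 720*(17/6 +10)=-854193968611/92273580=-9257.19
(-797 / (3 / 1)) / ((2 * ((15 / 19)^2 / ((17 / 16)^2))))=-83150213 / 345600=-240.60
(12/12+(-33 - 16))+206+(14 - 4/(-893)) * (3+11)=316178/893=354.06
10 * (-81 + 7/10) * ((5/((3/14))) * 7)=-393470/3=-131156.67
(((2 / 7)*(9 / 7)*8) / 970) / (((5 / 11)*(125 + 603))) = 99 / 10813075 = 0.00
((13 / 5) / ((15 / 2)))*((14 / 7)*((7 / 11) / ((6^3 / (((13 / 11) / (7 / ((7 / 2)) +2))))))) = 1183 / 1960200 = 0.00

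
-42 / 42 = -1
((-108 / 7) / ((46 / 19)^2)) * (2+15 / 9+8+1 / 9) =-114798 / 3703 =-31.00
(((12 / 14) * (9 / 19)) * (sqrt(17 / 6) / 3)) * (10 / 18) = 5 * sqrt(102) / 399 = 0.13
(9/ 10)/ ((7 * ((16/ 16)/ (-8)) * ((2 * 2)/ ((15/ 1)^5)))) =-1366875/ 7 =-195267.86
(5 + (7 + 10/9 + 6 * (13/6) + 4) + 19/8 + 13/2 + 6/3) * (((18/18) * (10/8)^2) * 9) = 73775/128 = 576.37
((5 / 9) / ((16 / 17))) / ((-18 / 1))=-85 / 2592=-0.03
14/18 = 7/9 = 0.78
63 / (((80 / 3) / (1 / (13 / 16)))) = 189 / 65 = 2.91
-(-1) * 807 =807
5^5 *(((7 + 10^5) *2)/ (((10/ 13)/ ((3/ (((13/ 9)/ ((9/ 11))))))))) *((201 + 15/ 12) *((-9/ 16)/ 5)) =-22117585622625/ 704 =-31417025032.14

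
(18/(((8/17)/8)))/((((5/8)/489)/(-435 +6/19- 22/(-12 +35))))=-45578516400/437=-104298664.53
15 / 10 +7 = 17 / 2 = 8.50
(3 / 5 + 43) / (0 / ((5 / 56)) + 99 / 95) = 4142 / 99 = 41.84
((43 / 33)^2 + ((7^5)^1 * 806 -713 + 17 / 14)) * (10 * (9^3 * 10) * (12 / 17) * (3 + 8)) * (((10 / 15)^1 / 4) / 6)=212986714124.94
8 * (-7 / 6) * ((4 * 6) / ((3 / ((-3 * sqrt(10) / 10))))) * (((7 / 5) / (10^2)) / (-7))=-28 * sqrt(10) / 625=-0.14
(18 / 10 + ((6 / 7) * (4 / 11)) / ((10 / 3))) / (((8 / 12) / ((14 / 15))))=729 / 275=2.65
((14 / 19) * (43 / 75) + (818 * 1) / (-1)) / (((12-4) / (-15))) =145631 / 95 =1532.96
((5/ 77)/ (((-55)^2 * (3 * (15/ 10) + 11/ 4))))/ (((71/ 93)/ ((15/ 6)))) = 186/ 19183703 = 0.00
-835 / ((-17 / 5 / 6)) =25050 / 17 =1473.53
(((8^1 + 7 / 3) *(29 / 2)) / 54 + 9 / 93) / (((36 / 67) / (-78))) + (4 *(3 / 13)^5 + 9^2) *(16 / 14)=-50789630946101 / 156629209464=-324.27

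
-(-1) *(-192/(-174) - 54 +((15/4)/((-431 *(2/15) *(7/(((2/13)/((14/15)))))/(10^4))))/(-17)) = -7037292916/135351671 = -51.99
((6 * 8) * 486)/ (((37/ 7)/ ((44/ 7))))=1026432/ 37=27741.41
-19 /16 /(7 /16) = -19 /7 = -2.71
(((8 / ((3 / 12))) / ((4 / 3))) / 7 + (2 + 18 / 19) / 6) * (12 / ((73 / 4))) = 2.58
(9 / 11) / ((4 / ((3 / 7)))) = 27 / 308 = 0.09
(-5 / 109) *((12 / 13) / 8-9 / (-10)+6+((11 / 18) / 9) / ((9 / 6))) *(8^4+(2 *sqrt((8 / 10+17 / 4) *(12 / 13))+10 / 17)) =-862964974 / 650403-223046 *sqrt(19695) / 22381515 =-1328.21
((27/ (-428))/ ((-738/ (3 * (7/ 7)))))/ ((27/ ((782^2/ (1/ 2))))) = 152881/ 13161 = 11.62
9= 9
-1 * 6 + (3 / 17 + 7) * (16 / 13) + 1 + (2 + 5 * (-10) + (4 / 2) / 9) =-87407 / 1989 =-43.95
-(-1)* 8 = 8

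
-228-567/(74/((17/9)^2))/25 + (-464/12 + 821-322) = 1283381/5550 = 231.24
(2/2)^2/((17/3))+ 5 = 88/17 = 5.18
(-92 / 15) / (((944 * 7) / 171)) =-1311 / 8260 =-0.16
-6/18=-1/3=-0.33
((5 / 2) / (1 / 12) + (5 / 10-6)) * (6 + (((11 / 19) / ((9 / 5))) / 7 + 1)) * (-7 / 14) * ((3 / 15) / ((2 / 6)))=-29519 / 570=-51.79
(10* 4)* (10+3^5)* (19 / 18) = 96140 / 9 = 10682.22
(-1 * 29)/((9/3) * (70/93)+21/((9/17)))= -2697/3899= -0.69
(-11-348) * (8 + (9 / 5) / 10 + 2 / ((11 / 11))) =-182731 / 50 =-3654.62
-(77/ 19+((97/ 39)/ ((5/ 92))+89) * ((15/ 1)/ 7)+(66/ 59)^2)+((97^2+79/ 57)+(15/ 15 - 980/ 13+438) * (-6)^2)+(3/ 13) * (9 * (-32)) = 21039924172/ 950313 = 22139.99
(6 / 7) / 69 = 0.01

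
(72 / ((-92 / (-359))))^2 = 41757444 / 529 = 78936.57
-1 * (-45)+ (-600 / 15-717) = -712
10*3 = 30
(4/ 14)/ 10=0.03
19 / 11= 1.73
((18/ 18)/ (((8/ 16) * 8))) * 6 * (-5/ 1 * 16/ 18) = -20/ 3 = -6.67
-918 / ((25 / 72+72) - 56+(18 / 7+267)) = -462672 / 144103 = -3.21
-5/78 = -0.06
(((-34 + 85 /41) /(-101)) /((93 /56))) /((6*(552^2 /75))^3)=143171875 /10894884874122206380032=0.00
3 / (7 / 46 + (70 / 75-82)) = -2070 / 55831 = -0.04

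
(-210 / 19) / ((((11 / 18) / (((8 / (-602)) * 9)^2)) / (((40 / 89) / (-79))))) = 27993600 / 19019466697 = 0.00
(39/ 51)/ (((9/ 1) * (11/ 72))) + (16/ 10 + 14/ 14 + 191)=181536/ 935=194.16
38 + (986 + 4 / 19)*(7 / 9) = 15296 / 19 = 805.05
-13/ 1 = -13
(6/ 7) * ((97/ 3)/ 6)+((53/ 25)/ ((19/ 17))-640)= -6319004/ 9975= -633.48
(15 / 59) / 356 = 15 / 21004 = 0.00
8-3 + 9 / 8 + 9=121 / 8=15.12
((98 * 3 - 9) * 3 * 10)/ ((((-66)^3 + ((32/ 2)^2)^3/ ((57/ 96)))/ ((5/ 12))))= 135375/ 1062816976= 0.00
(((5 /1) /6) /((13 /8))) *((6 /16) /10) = 1 /52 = 0.02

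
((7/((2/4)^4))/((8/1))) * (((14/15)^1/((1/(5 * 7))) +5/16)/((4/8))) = 11081/12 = 923.42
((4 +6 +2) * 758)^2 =82737216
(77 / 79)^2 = 0.95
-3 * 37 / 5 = -111 / 5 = -22.20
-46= -46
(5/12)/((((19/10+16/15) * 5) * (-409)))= -5/72802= -0.00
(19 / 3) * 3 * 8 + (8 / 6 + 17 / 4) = 1891 / 12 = 157.58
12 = 12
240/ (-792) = -10/ 33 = -0.30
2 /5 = 0.40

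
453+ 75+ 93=621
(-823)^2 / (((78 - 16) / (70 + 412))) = 163236289 / 31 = 5265686.74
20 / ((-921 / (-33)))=220 / 307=0.72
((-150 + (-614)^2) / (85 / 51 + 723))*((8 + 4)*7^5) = 114005712996 / 1087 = 104881060.71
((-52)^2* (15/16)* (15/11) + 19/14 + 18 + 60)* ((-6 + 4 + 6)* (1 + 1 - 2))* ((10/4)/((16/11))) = 0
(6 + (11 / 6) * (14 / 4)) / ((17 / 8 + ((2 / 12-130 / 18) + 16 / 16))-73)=-894 / 5539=-0.16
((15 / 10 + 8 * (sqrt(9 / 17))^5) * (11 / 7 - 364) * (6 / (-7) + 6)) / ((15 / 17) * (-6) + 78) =-14795784 * sqrt(17) / 1458583 - 388161 / 10094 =-80.28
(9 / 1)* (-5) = -45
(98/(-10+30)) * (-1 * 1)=-4.90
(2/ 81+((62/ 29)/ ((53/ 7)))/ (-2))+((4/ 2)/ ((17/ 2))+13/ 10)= 30028207/ 21164490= 1.42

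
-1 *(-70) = 70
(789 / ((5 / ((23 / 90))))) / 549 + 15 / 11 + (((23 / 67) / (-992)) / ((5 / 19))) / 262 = 11334356050931 / 7887040286400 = 1.44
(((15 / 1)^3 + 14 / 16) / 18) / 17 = 27007 / 2448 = 11.03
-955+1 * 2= -953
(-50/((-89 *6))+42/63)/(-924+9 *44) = -203/140976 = -0.00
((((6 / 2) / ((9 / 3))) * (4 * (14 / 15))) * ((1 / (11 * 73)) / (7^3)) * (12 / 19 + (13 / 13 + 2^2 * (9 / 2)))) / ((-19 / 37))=-110408 / 213064005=-0.00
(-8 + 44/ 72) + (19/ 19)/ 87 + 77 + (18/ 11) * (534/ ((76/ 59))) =747.98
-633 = -633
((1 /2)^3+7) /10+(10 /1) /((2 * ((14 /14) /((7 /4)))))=757 /80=9.46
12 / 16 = 3 / 4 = 0.75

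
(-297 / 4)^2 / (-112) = -88209 / 1792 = -49.22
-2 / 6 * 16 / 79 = -16 / 237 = -0.07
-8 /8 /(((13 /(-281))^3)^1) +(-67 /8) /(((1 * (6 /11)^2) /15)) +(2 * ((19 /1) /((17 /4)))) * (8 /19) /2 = 34703690381 /3585504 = 9678.89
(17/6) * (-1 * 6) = -17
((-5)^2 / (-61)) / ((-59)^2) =-25 / 212341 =-0.00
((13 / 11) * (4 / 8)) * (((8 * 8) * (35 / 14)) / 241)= 1040 / 2651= 0.39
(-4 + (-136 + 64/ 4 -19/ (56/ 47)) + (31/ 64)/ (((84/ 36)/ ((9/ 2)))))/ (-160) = 24911/ 28672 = 0.87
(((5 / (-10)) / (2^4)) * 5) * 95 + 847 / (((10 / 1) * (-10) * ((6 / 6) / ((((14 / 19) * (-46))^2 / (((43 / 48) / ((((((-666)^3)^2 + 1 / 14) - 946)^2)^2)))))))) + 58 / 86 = -54760311449332278841169696474583749966883725228743706584867757648429962554969951 / 86928800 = -629944407944573936844517500000000000000000000000000000000000000000000000.00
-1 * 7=-7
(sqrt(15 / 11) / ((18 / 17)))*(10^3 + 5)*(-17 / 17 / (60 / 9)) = -1139*sqrt(165) / 88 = -166.26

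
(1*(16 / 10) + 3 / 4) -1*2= 7 / 20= 0.35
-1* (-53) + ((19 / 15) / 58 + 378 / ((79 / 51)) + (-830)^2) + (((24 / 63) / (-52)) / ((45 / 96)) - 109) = 2585911714213 / 3752658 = 689088.03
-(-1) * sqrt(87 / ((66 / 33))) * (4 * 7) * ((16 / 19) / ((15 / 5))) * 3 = 224 * sqrt(174) / 19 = 155.51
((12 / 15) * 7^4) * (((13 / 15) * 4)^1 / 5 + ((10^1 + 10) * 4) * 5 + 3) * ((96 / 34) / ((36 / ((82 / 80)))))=350646842 / 5625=62337.22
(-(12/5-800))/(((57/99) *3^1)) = 43868/95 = 461.77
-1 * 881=-881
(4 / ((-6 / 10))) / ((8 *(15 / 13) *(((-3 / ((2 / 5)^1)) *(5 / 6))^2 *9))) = -104 / 50625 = -0.00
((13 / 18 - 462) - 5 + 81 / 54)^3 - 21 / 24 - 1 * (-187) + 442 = -100399915.75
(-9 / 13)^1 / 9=-1 / 13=-0.08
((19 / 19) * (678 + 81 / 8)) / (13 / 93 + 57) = 511965 / 42512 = 12.04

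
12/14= 6/7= 0.86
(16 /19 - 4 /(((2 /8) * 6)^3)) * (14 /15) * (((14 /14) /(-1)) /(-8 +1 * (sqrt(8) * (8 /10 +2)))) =-3.98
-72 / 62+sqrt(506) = -36 / 31+sqrt(506) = 21.33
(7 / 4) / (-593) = -7 / 2372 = -0.00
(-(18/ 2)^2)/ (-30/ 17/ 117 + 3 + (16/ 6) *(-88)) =53703/ 153605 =0.35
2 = 2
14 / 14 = 1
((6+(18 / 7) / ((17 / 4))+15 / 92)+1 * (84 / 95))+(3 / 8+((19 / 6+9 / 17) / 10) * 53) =34467395 / 1248072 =27.62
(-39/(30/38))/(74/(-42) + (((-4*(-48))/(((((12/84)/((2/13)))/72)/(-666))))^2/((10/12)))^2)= -740729535/208672757681722602907666876916883731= -0.00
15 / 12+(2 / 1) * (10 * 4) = 325 / 4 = 81.25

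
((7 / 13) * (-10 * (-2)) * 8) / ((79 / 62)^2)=4305280 / 81133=53.06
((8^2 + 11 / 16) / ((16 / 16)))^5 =1132665925.64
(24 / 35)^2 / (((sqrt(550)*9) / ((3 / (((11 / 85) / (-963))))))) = -1571616*sqrt(22) / 148225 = -49.73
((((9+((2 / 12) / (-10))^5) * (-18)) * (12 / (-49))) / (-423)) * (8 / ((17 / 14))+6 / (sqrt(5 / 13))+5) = -1378684799803 / 1268492400000 - 6998399999 * sqrt(65) / 62181000000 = -1.99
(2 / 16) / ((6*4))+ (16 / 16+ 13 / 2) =1441 / 192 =7.51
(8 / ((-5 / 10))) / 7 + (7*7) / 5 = 263 / 35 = 7.51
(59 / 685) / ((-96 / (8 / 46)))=-59 / 378120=-0.00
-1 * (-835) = 835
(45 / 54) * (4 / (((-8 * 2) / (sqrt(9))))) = -5 / 8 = -0.62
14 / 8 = 7 / 4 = 1.75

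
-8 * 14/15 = -7.47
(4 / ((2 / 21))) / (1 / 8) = 336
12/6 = 2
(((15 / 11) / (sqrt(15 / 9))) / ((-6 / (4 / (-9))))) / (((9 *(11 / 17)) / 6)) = 68 *sqrt(15) / 3267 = 0.08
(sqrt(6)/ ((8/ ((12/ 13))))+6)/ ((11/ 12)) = 18*sqrt(6)/ 143+72/ 11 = 6.85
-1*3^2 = -9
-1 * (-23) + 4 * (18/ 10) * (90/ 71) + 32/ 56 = 16251/ 497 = 32.70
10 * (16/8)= 20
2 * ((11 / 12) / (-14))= -11 / 84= -0.13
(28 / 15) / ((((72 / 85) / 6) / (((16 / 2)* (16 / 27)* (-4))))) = -60928 / 243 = -250.73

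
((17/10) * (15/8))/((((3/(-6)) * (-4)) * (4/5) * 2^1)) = 255/256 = 1.00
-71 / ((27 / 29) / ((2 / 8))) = -19.06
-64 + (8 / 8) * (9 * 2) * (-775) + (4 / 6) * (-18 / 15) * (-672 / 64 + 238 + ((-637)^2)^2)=-658593996424 / 5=-131718799284.80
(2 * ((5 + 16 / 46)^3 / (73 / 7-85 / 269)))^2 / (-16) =-12278104027645778721 / 214709929372608784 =-57.18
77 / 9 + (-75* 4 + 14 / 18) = -872 / 3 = -290.67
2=2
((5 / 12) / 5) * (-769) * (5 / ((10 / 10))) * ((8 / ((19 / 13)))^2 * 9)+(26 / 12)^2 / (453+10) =-519885526511 / 6017148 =-86400.65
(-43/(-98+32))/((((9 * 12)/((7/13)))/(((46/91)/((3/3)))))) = 989/602316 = 0.00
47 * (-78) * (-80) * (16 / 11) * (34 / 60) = 2659072 / 11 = 241733.82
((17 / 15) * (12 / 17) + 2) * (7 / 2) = 49 / 5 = 9.80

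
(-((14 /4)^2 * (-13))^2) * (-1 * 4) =405769 /4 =101442.25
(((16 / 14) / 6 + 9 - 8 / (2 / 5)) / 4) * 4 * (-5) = 1135 / 21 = 54.05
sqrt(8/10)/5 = 2*sqrt(5)/25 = 0.18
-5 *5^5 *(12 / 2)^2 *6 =-3375000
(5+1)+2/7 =44/7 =6.29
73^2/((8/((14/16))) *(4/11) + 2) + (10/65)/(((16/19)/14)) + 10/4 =10722573/10660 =1005.87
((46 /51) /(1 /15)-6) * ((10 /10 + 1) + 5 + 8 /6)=62.75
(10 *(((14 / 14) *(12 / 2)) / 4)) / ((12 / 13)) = 65 / 4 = 16.25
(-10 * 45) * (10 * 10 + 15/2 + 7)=-51525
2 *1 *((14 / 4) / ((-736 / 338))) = -1183 / 368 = -3.21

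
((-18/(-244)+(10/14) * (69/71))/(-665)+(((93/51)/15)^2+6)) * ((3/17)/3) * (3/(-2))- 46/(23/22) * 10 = -2618074362565927/5943002097900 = -440.53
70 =70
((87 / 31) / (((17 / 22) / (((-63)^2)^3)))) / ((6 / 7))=139614980432697 / 527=264924061542.12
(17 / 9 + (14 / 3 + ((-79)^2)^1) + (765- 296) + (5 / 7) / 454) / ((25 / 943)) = 181156869881 / 715050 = 253348.53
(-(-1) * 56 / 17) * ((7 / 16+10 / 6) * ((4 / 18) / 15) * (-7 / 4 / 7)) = -707 / 27540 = -0.03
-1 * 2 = -2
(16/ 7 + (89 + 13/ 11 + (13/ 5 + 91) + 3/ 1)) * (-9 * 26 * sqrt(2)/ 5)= -17033094 * sqrt(2)/ 1925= -12513.47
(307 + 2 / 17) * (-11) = -57431 / 17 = -3378.29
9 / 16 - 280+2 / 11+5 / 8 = -49039 / 176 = -278.63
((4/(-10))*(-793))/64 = 793/160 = 4.96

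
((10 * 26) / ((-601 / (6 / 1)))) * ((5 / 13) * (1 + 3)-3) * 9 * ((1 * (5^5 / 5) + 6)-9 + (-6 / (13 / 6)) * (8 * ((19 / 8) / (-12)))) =167094360 / 7813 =21386.71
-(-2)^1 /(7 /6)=12 /7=1.71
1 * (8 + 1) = 9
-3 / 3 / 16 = -1 / 16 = -0.06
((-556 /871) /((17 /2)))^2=1236544 /219247249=0.01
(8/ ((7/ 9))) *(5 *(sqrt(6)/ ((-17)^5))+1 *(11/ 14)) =396/ 49 - 360 *sqrt(6)/ 9938999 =8.08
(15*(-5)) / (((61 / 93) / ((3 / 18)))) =-2325 / 122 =-19.06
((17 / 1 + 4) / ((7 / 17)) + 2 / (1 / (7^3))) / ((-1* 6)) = -122.83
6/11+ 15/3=61/11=5.55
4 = 4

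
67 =67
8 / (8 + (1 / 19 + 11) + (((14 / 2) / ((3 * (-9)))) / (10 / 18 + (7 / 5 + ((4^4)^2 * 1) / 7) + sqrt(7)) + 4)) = 5213458835238488784 / 15022975180055088901 - 668644200 * sqrt(7) / 15022975180055088901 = 0.35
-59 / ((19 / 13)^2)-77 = -37768 / 361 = -104.62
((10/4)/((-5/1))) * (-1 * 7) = 7/2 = 3.50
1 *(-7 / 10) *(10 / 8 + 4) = -147 / 40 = -3.68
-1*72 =-72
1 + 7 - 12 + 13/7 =-15/7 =-2.14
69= 69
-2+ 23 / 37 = -51 / 37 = -1.38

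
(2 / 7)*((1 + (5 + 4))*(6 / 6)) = 20 / 7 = 2.86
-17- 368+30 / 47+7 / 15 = -270646 / 705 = -383.90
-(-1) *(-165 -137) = -302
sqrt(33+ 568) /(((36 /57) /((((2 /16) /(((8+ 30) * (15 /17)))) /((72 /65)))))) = 221 * sqrt(601) /41472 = 0.13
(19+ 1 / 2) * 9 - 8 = 335 / 2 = 167.50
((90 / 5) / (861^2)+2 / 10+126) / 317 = 51974849 / 130554865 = 0.40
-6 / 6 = -1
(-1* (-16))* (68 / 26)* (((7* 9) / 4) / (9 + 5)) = 612 / 13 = 47.08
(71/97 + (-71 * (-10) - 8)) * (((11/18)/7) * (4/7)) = 1499630/42777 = 35.06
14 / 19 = 0.74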